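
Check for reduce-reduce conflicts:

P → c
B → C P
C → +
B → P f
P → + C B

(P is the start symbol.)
Augment with P' → P and build the canonical LR(0) collection (I0 = CLOSURE({[P' → . P]}), then GOTO on every symbol after a dot until no new states appear). It has 12 states:
  I0: { [P → . + C B], [P → . c], [P' → . P] }  — shift
  I1: { [C → . +], [P → + . C B] }  — shift
  I2: { [P' → P .] }  — accept
  I3: { [P → c .] }  — reduce
  I4: { [C → + .] }  — reduce
  I5: { [B → . C P], [B → . P f], [C → . +], [P → + C . B], [P → . + C B], [P → . c] }  — shift
  I6: { [C → + .], [C → . +], [P → + . C B] }  — shift, reduce
  I7: { [P → + C B .] }  — reduce
  I8: { [B → C . P], [P → . + C B], [P → . c] }  — shift
  I9: { [B → P . f] }  — shift
  I10: { [B → P f .] }  — reduce
  I11: { [B → C P .] }  — reduce

No state contains more than one complete item.

Answer: No reduce-reduce conflicts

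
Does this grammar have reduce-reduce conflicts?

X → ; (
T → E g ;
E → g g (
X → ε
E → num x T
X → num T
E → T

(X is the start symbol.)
Yes — I5: [E → T .] vs [X → num T .]; I9: [E → T .] vs [E → num x T .]

A reduce-reduce conflict occurs when an LR(0) state has two complete items [A → α .] and [B → β .] — both call for a reduction, and with no lookahead the parser cannot choose between them.

Augment with X' → X and build the canonical LR(0) collection (I0 = CLOSURE({[X' → . X]}), then GOTO on every symbol after a dot until no new states appear). It has 15 states:
  I0: { [X → . ; (], [X → . num T], [X → .], [X' → . X] }  — shift, reduce
  I1: { [X → ; . (] }  — shift
  I2: { [X' → X .] }  — accept
  I3: { [E → . T], [E → . g g (], [E → . num x T], [T → . E g ;], [X → num . T] }  — shift
  I4: { [T → E . g ;] }  — shift
  I5: { [E → T .], [X → num T .] }  — 2 reduces
  I6: { [E → g . g (] }  — shift
  I7: { [E → num . x T] }  — shift
  I8: { [E → . T], [E → . g g (], [E → . num x T], [E → num x . T], [T → . E g ;] }  — shift
  I9: { [E → T .], [E → num x T .] }  — 2 reduces
  I10: { [E → g g . (] }  — shift
  I11: { [E → g g ( .] }  — reduce
  I12: { [T → E g . ;] }  — shift
  I13: { [T → E g ; .] }  — reduce
  I14: { [X → ; ( .] }  — reduce

I5 contains complete items [E → T .], [X → num T .] — reduce-reduce conflict.
I9 contains complete items [E → T .], [E → num x T .] — reduce-reduce conflict.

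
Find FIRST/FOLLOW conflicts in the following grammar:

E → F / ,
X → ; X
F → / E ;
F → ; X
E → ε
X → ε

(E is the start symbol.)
A FIRST/FOLLOW conflict occurs when a non-terminal N has a nullable alternative N → β (β ⇒* ε) and another alternative N → α with FIRST(α) ∩ FOLLOW(N) ≠ ∅: on such a lookahead the parser cannot decide between expanding α and letting N vanish via β.

Nullable non-terminals: E, X.
FIRST sets used below: FIRST(F) = { '/', ';' }

E: nullable alternative(s) E → ε; FOLLOW(E) = { $, ';' }
  E → F / ,: FIRST \ {ε} = { '/', ';' } — overlaps FOLLOW(E) on { ';' }: CONFLICT
  E → ε: FIRST \ {ε} = { } — this is the only nullable alternative, skip

X: nullable alternative(s) X → ε; FOLLOW(X) = { '/' }
  X → ; X: FIRST \ {ε} = { ';' } — disjoint from FOLLOW(X)
  X → ε: FIRST \ {ε} = { } — this is the only nullable alternative, skip

F has no nullable alternative, so no FIRST/FOLLOW check is needed there.

So the grammar has 1 FIRST/FOLLOW conflict (marked CONFLICT above).

Answer: Yes. E → F '/' ',' with FOLLOW(E) on { ';' }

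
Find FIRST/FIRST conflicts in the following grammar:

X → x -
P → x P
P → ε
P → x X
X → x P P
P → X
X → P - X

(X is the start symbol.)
A FIRST/FIRST conflict occurs when two productions N → α and N → β for the same non-terminal have FIRST(α) ∩ FIRST(β) ≠ ∅ (with ε ∈ FIRST of a nullable right-hand side, so two nullable alternatives also conflict).

FIRST sets of the non-terminals at (or reachable through a nullable prefix from) the front of some alternative:
  FIRST(P) = { '-', 'x', ε }
  FIRST(X) = { '-', 'x' }

Productions for X:
  X → x -: FIRST = { 'x' }
  X → x P P: FIRST = { 'x' }
  X → P - X: FIRST = { '-', 'x' }
Productions for P:
  P → x P: FIRST = { 'x' }
  P → ε: FIRST = { ε }
  P → x X: FIRST = { 'x' }
  P → X: FIRST = { '-', 'x' }

Conflict for X: X → x - and X → x P P
  Overlap: { 'x' }
Conflict for X: X → x - and X → P - X
  Overlap: { 'x' }
Conflict for X: X → x P P and X → P - X
  Overlap: { 'x' }
Conflict for P: P → x P and P → x X
  Overlap: { 'x' }
Conflict for P: P → x P and P → X
  Overlap: { 'x' }
Conflict for P: P → x X and P → X
  Overlap: { 'x' }

Answer: Yes. X → x '-' / X → x P P on { 'x' }; X → x '-' / X → P '-' X on { 'x' }; X → x P P / X → P '-' X on { 'x' }; P → x P / P → x X on { 'x' }; P → x P / P → X on { 'x' }; P → x X / P → X on { 'x' }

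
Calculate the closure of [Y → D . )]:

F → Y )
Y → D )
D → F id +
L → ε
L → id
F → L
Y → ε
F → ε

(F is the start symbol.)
Start with: [Y → D . )]
The dot precedes the terminal ')', so nothing is added.

CLOSURE = { [Y → D . )] }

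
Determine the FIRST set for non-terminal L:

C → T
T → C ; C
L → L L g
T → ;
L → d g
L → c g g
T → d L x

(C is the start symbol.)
To compute FIRST(L), examine every production with L on the left-hand side, reading each right-hand side left to right until a non-nullable symbol is reached.

From L → L L g:
  - L is the symbol being defined: contributes nothing new
    L is not nullable, so stop
From L → d g:
  - d is a terminal: add 'd' and stop
From L → c g g:
  - c is a terminal: add 'c' and stop

Collecting: FIRST(L) = { 'c', 'd' }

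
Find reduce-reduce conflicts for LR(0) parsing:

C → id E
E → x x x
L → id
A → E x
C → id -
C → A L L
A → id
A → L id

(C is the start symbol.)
Yes — I5: [A → id .] vs [L → id .]

A reduce-reduce conflict occurs when an LR(0) state has two complete items [A → α .] and [B → β .] — both call for a reduction, and with no lookahead the parser cannot choose between them.

Augment with C' → C and build the canonical LR(0) collection (I0 = CLOSURE({[C' → . C]}), then GOTO on every symbol after a dot until no new states appear). It has 16 states:
  I0: { [A → . E x], [A → . L id], [A → . id], [C → . A L L], [C → . id -], [C → . id E], [C' → . C], [E → . x x x], [L → . id] }  — shift
  I1: { [C → A . L L], [L → . id] }  — shift
  I2: { [C' → C .] }  — accept
  I3: { [A → E . x] }  — shift
  I4: { [A → L . id] }  — shift
  I5: { [A → id .], [C → id . -], [C → id . E], [E → . x x x], [L → id .] }  — shift, 2 reduces
  I6: { [E → x . x x] }  — shift
  I7: { [E → x x . x] }  — shift
  I8: { [E → x x x .] }  — reduce
  I9: { [C → id - .] }  — reduce
  I10: { [C → id E .] }  — reduce
  I11: { [A → L id .] }  — reduce
  I12: { [A → E x .] }  — reduce
  I13: { [C → A L . L], [L → . id] }  — shift
  I14: { [L → id .] }  — reduce
  I15: { [C → A L L .] }  — reduce

I5 contains complete items [A → id .], [L → id .] — reduce-reduce conflict.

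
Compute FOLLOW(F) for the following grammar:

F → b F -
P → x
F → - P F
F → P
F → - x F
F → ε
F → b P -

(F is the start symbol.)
{ $, '-' }

To compute FOLLOW(F), find every occurrence of F on a right-hand side N → α F β: add FIRST(β) \ {ε}, and if β is empty or nullable also add FOLLOW(N). Iterate to a fixed point.

F is the start symbol, so $ ∈ FOLLOW(F).
In F → b F -: F is followed by '-', add FIRST('-') \ {ε} = { '-' }
In F → - P F: F is at the end; this adds FOLLOW(F) to itself — nothing new
In F → - x F: F is at the end; this adds FOLLOW(F) to itself — nothing new

Taking the union: FOLLOW(F) = { $, '-' }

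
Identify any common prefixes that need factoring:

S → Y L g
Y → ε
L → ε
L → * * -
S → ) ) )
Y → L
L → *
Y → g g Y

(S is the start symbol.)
Yes, L has productions with common prefix '*'

Left-factoring is needed when two productions for the same non-terminal
share a common prefix on the right-hand side.

Productions for S:
  S → Y L g
  S → ) ) )
Productions for Y:
  Y → ε
  Y → L
  Y → g g Y
Productions for L:
  L → ε
  L → * * -
  L → *

Found common prefix '*' in productions for L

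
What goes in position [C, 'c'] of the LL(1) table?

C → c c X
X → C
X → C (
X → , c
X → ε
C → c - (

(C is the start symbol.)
C → c c X, C → c - (

To find M[C, 'c'], we find productions for C where 'c' is in the predict set (PREDICT(N → α) = (FIRST(α) \ {ε}) ∪ (FOLLOW(N) if α ⇒* ε)).

C → c c X: PREDICT = { 'c' }
  'c' is in predict set, so this production goes in M[C, 'c']
C → c - (: PREDICT = { 'c' }
  'c' is in predict set, so this production goes in M[C, 'c']

M[C, 'c'] = C → c c X, C → c - (  (a multiply-defined cell — the grammar is not LL(1))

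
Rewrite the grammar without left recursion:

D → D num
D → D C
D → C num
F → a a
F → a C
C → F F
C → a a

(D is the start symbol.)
D is directly left-recursive. The standard transformation for
  A → A α₁ | ... | A α_m | β₁ | ... | β_n
is
  A  → β₁ A' | ... | β_n A'
  A' → α₁ A' | ... | α_m A' | ε

D → C num becomes D → C num D'
D → D num becomes D' → num D'
D → D C becomes D' → C D'
Add D' → ε

Productions for other non-terminals are unchanged:
  F → a a
  F → a C
  C → F F
  C → a a

Resulting grammar:
D → C num D'
D' → num D'
D' → C D'
D' → ε
F → a a
F → a C
C → F F
C → a a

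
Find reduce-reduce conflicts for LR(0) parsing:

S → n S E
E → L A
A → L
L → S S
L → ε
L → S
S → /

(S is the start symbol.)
Augment with S' → S and build the canonical LR(0) collection (I0 = CLOSURE({[S' → . S]}), then GOTO on every symbol after a dot until no new states appear). It has 11 states:
  I0: { [S → . /], [S → . n S E], [S' → . S] }  — shift
  I1: { [S → / .] }  — reduce
  I2: { [S' → S .] }  — accept
  I3: { [S → . /], [S → . n S E], [S → n . S E] }  — shift
  I4: { [E → . L A], [L → . S S], [L → . S], [L → .], [S → . /], [S → . n S E], [S → n S . E] }  — shift, reduce
  I5: { [S → n S E .] }  — reduce
  I6: { [A → . L], [E → L . A], [L → . S S], [L → . S], [L → .], [S → . /], [S → . n S E] }  — shift, reduce
  I7: { [L → S . S], [L → S .], [S → . /], [S → . n S E] }  — shift, reduce
  I8: { [L → S S .] }  — reduce
  I9: { [E → L A .] }  — reduce
  I10: { [A → L .] }  — reduce

No state contains more than one complete item.

Answer: No reduce-reduce conflicts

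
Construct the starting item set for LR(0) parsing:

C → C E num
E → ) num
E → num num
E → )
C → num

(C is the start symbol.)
First, augment the grammar with C' → C
I₀ = CLOSURE({ [C' → . C] }):
  [C' → . C] has the dot before C: add [C → . C E num], [C → . num]
No further items can be added.

I₀ = { [C → . C E num], [C → . num], [C' → . C] }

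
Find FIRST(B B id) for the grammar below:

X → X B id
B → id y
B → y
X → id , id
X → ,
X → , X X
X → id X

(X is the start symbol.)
{ 'id', 'y' }

FIRST sets of the non-terminals involved (from the grammar, by fixed-point iteration):
  FIRST(B) = { 'id', 'y' }

To compute FIRST(B B id), process the symbols left to right:
Symbol B is a non-terminal. Add FIRST(B) \ {ε} = { 'id', 'y' }
B is not nullable (ε ∉ FIRST(B)), so stop here.
FIRST(B B id) = { 'id', 'y' }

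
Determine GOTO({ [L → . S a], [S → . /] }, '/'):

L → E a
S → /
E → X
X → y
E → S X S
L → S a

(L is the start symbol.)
GOTO(I, '/') = CLOSURE({ [A → αX.β] : [A → α.Xβ] ∈ I, X = '/' })

Items with dot before '/', with the dot advanced:
  [S → . /] → [S → / .]
Closure adds nothing (no advanced item has the dot before a non-terminal).

GOTO = { [S → / .] }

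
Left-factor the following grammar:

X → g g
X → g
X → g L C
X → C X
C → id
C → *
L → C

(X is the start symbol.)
X → g X'
X' → g
X' → ε
X' → L C
X → C X
C → id
C → *
L → C

Left-factoring transforms A → αβ₁ | αβ₂ into A → αA' and A' → β₁ | β₂
(α is the longest common prefix among the alternatives). Repeat until
no nonterminal has two alternatives with a common prefix.

Round 1: X has alternatives sharing prefix 'g'. Introduce X': X → g X'
  Add: X' → g
  Add: X' → ε
  Add: X' → L C

No remaining common prefixes — done.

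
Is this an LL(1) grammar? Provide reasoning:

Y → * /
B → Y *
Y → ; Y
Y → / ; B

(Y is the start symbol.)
Yes, the grammar is LL(1).

A grammar is LL(1) if for each non-terminal N with multiple productions, the predict sets of those productions are pairwise disjoint, where PREDICT(N → α) = (FIRST(α) \ {ε}) ∪ (FOLLOW(N) if α ⇒* ε).

For Y:
  PREDICT(Y → '*' '/') = { '*' }
  PREDICT(Y → ';' Y) = { ';' }
  PREDICT(Y → '/' ';' B) = { '/' }
B has a single production, so nothing to check there.

All predict sets are disjoint. The grammar IS LL(1).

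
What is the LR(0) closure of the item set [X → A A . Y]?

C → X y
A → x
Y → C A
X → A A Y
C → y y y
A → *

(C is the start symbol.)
To compute CLOSURE, for each item [A → α.Bβ] where B is a non-terminal, add [B → .γ] for all productions B → γ; repeat for the newly added items until nothing changes.

Start with: [X → A A . Y]
  [X → A A . Y] has the dot before Y: add [Y → . C A]
  [Y → . C A] has the dot before C: add [C → . X y], [C → . y y y]
  [C → . X y] has the dot before X: add [X → . A A Y]
  [X → . A A Y] has the dot before A: add [A → . x], [A → . *]
No further items can be added.

CLOSURE = { [A → . *], [A → . x], [C → . X y], [C → . y y y], [X → . A A Y], [X → A A . Y], [Y → . C A] }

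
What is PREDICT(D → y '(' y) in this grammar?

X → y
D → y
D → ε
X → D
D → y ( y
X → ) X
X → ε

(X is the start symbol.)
{ 'y' }

PREDICT(D → y '(' y) = (FIRST(RHS) \ {ε}) ∪ (FOLLOW(D) if ε ∈ FIRST(RHS), i.e. RHS ⇒* ε)
FIRST(y '(' y) = { 'y' }
ε ∉ FIRST(y '(' y), so FOLLOW(D) is not added.
PREDICT(D → y '(' y) = { 'y' }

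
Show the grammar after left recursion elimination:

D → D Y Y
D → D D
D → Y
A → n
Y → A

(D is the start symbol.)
D is directly left-recursive. The standard transformation for
  A → A α₁ | ... | A α_m | β₁ | ... | β_n
is
  A  → β₁ A' | ... | β_n A'
  A' → α₁ A' | ... | α_m A' | ε

D → Y becomes D → Y D'
D → D Y Y becomes D' → Y Y D'
D → D D becomes D' → D D'
Add D' → ε

Productions for other non-terminals are unchanged:
  A → n
  Y → A

Resulting grammar:
D → Y D'
D' → Y Y D'
D' → D D'
D' → ε
A → n
Y → A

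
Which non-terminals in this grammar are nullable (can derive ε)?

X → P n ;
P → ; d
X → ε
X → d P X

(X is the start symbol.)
A non-terminal is nullable if it can derive ε (the empty string): either it has an ε-production, or it has a production whose right-hand side consists entirely of nullable non-terminals.

ε-productions: X → ε
So X is immediately nullable.
No further non-terminal can be added: every production for the remaining non-terminals contains a terminal or a non-nullable non-terminal.
Nullable = { 'X' }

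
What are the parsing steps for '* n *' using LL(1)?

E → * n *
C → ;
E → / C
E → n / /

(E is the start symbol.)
LL(1) parsing maintains a stack (initially the start symbol over $) and the input. At each step: if the stack top is a terminal, match it against the current input token; if it is a non-terminal N, replace it with the RHS of M[N, lookahead] (the unique production whose predict set contains the lookahead).

Stack is shown with the top on the left.

Stack    Input    Action
------------------------
E $      * n * $  output E → * n *
* n * $  * n * $  match '*'
n * $    n * $    match 'n'
* $      * $      match '*'
$        $        accept

The string is accepted.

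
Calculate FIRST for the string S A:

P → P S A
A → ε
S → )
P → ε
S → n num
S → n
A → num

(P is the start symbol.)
{ ')', 'n' }

FIRST sets of the non-terminals involved (from the grammar, by fixed-point iteration):
  FIRST(S) = { ')', 'n' }

To compute FIRST(S A), process the symbols left to right:
Symbol S is a non-terminal. Add FIRST(S) \ {ε} = { ')', 'n' }
S is not nullable (ε ∉ FIRST(S)), so stop here.
FIRST(S A) = { ')', 'n' }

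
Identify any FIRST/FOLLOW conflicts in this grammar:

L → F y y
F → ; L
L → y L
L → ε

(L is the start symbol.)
Nullable non-terminals: L.
FIRST sets used below: FIRST(F) = { ';' }

L: nullable alternative(s) L → ε; FOLLOW(L) = { $, 'y' }
  L → F y y: FIRST \ {ε} = { ';' } — disjoint from FOLLOW(L)
  L → y L: FIRST \ {ε} = { 'y' } — overlaps FOLLOW(L) on { 'y' }: CONFLICT
  L → ε: FIRST \ {ε} = { } — this is the only nullable alternative, skip

F has no nullable alternative, so no FIRST/FOLLOW check is needed there.

So the grammar has 1 FIRST/FOLLOW conflict (marked CONFLICT above).

Answer: Yes. L → y L with FOLLOW(L) on { 'y' }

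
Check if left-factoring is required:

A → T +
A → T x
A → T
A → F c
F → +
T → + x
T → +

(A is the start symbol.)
Left-factoring is needed when two productions for the same non-terminal
share a common prefix on the right-hand side.

Productions for A:
  A → T +
  A → T x
  A → T
  A → F c
Productions for T:
  T → + x
  T → +

Found common prefix 'T' in productions for A
Found common prefix '+' in productions for T

Answer: Yes, A has productions with common prefix 'T'; T has productions with common prefix '+'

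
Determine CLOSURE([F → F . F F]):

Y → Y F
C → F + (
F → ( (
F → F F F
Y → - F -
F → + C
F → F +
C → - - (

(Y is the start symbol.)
Start with: [F → F . F F]
  [F → F . F F] has the dot before F: add [F → . ( (], [F → . F F F], [F → . + C], [F → . F +]
No further items can be added.

CLOSURE = { [F → . ( (], [F → . + C], [F → . F +], [F → . F F F], [F → F . F F] }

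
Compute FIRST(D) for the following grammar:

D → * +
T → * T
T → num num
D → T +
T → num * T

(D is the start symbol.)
To compute FIRST(D), examine every production with D on the left-hand side, reading each right-hand side left to right until a non-nullable symbol is reached.

FIRST sets of the other non-terminals involved (by the same procedure, iterated to a fixed point):
  FIRST(T) = { '*', 'num' }

From D → * +:
  - '*' is a terminal: add '*' and stop
From D → T +:
  - T is a non-terminal: add FIRST(T) \ {ε} = { '*', 'num' }
    T is not nullable, so stop

Collecting: FIRST(D) = { '*', 'num' }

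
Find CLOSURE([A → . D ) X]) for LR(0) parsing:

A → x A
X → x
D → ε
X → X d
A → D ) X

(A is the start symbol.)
Start with: [A → . D ) X]
  [A → . D ) X] has the dot before D: add [D → .]
No further items can be added.

CLOSURE = { [A → . D ) X], [D → .] }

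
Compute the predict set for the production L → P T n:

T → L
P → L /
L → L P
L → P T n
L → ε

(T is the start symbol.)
PREDICT(L → P T n) = (FIRST(RHS) \ {ε}) ∪ (FOLLOW(L) if ε ∈ FIRST(RHS), i.e. RHS ⇒* ε)
FIRST(P) = { '/' }
FIRST(P T n) = { '/' }
ε ∉ FIRST(P T n), so FOLLOW(L) is not added.
PREDICT(L → P T n) = { '/' }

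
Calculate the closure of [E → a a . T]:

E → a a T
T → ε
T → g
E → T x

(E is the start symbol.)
{ [E → a a . T], [T → . g], [T → .] }

Start with: [E → a a . T]
  [E → a a . T] has the dot before T: add [T → .], [T → . g]
No further items can be added.

CLOSURE = { [E → a a . T], [T → . g], [T → .] }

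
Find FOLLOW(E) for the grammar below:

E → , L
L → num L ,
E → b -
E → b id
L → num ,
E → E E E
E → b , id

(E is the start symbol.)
To compute FOLLOW(E), find every occurrence of E on a right-hand side N → α E β: add FIRST(β) \ {ε}, and if β is empty or nullable also add FOLLOW(N). Iterate to a fixed point.

E is the start symbol, so $ ∈ FOLLOW(E).
In E → E E E: E is followed by E E, add FIRST(E E) \ {ε} = { ',', 'b' }
In E → E E E: E is followed by E, add FIRST(E) \ {ε} = { ',', 'b' }
In E → E E E: E is at the end; this adds FOLLOW(E) to itself — nothing new

Taking the union: FOLLOW(E) = { $, ',', 'b' }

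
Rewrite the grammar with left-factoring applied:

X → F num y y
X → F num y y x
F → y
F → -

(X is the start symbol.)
X → F num y y X'
X' → ε
X' → x
F → y
F → -

Left-factoring transforms A → αβ₁ | αβ₂ into A → αA' and A' → β₁ | β₂
(α is the longest common prefix among the alternatives). Repeat until
no nonterminal has two alternatives with a common prefix.

Round 1: X has alternatives sharing prefix 'F num y y'. Introduce X': X → F num y y X'
  Add: X' → ε
  Add: X' → x

No remaining common prefixes — done.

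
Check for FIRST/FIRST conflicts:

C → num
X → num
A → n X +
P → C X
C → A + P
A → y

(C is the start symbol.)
No FIRST/FIRST conflicts.

A FIRST/FIRST conflict occurs when two productions N → α and N → β for the same non-terminal have FIRST(α) ∩ FIRST(β) ≠ ∅ (with ε ∈ FIRST of a nullable right-hand side, so two nullable alternatives also conflict).

FIRST sets of the non-terminals at (or reachable through a nullable prefix from) the front of some alternative:
  FIRST(A) = { 'n', 'y' }

Productions for C:
  C → num: FIRST = { 'num' }
  C → A + P: FIRST = { 'n', 'y' }
Productions for A:
  A → n X +: FIRST = { 'n' }
  A → y: FIRST = { 'y' }
X, P have only one production, so no FIRST/FIRST conflict is possible there.

All alternatives of each non-terminal have pairwise disjoint FIRST sets.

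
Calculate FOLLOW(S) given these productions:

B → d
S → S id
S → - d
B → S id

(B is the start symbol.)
To compute FOLLOW(S), find every occurrence of S on a right-hand side N → α S β: add FIRST(β) \ {ε}, and if β is empty or nullable also add FOLLOW(N). Iterate to a fixed point.

In S → S id: S is followed by id, add FIRST(id) \ {ε} = { 'id' }
In B → S id: S is followed by id, add FIRST(id) \ {ε} = { 'id' }

Taking the union: FOLLOW(S) = { 'id' }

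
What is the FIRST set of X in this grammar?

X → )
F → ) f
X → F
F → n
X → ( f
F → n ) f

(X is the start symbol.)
{ '(', ')', 'n' }

To compute FIRST(X), examine every production with X on the left-hand side, reading each right-hand side left to right until a non-nullable symbol is reached.

FIRST sets of the other non-terminals involved (by the same procedure, iterated to a fixed point):
  FIRST(F) = { ')', 'n' }

From X → ):
  - ')' is a terminal: add ')' and stop
From X → F:
  - F is a non-terminal: add FIRST(F) \ {ε} = { ')', 'n' }
    F is not nullable, so stop
From X → ( f:
  - '(' is a terminal: add '(' and stop

Collecting: FIRST(X) = { '(', ')', 'n' }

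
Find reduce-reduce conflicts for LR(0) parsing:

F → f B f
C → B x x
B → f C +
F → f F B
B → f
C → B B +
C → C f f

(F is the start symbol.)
Yes — I12: [B → f .] vs [F → f B f .]

A reduce-reduce conflict occurs when an LR(0) state has two complete items [A → α .] and [B → β .] — both call for a reduction, and with no lookahead the parser cannot choose between them.

Augment with F' → F and build the canonical LR(0) collection (I0 = CLOSURE({[F' → . F]}), then GOTO on every symbol after a dot until no new states appear). It has 20 states:
  I0: { [F → . f B f], [F → . f F B], [F' → . F] }  — shift
  I1: { [F' → F .] }  — accept
  I2: { [B → . f C +], [B → . f], [F → . f B f], [F → . f F B], [F → f . B f], [F → f . F B] }  — shift
  I3: { [F → f B . f] }  — shift
  I4: { [B → . f C +], [B → . f], [F → f F . B] }  — shift
  I5: { [B → . f C +], [B → . f], [B → f . C +], [B → f .], [C → . B B +], [C → . B x x], [C → . C f f], [F → . f B f], [F → . f F B], [F → f . B f], [F → f . F B] }  — shift, reduce
  I6: { [B → . f C +], [B → . f], [C → B . B +], [C → B . x x], [F → f B . f] }  — shift
  I7: { [B → f C . +], [C → C . f f] }  — shift
  I8: { [B → f C + .] }  — reduce
  I9: { [C → C f . f] }  — shift
  I10: { [C → C f f .] }  — reduce
  I11: { [C → B B . +] }  — shift
  I12: { [B → . f C +], [B → . f], [B → f . C +], [B → f .], [C → . B B +], [C → . B x x], [C → . C f f], [F → f B f .] }  — shift, 2 reduces
  I13: { [C → B x . x] }  — shift
  I14: { [C → B x x .] }  — reduce
  I15: { [B → . f C +], [B → . f], [C → B . B +], [C → B . x x] }  — shift
  I16: { [B → . f C +], [B → . f], [B → f . C +], [B → f .], [C → . B B +], [C → . B x x], [C → . C f f] }  — shift, reduce
  I17: { [C → B B + .] }  — reduce
  I18: { [F → f F B .] }  — reduce
  I19: { [F → f B f .] }  — reduce

I12 contains complete items [B → f .], [F → f B f .] — reduce-reduce conflict.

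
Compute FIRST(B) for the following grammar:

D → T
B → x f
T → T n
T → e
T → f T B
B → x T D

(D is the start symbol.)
{ 'x' }

To compute FIRST(B), examine every production with B on the left-hand side, reading each right-hand side left to right until a non-nullable symbol is reached.

From B → x f:
  - x is a terminal: add 'x' and stop
From B → x T D:
  - x is a terminal: add 'x' and stop

Collecting: FIRST(B) = { 'x' }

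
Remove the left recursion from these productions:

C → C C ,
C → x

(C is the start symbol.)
C → x C'
C' → C , C'
C' → ε

C is directly left-recursive. The standard transformation for
  A → A α₁ | ... | A α_m | β₁ | ... | β_n
is
  A  → β₁ A' | ... | β_n A'
  A' → α₁ A' | ... | α_m A' | ε

C → x becomes C → x C'
C → C C , becomes C' → C , C'
Add C' → ε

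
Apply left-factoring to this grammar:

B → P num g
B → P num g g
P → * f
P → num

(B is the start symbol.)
B → P num g B'
B' → ε
B' → g
P → * f
P → num

Left-factoring transforms A → αβ₁ | αβ₂ into A → αA' and A' → β₁ | β₂
(α is the longest common prefix among the alternatives). Repeat until
no nonterminal has two alternatives with a common prefix.

Round 1: B has alternatives sharing prefix 'P num g'. Introduce B': B → P num g B'
  Add: B' → ε
  Add: B' → g

No remaining common prefixes — done.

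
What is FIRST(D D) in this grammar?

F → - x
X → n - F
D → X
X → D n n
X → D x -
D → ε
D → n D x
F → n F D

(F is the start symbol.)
FIRST sets of the non-terminals involved (from the grammar, by fixed-point iteration):
  FIRST(D) = { 'n', 'x', ε }

To compute FIRST(D D), process the symbols left to right:
Symbol D is a non-terminal. Add FIRST(D) \ {ε} = { 'n', 'x' }
D is nullable (ε ∈ FIRST(D)), continue to the next symbol.
Symbol D is a non-terminal. Add FIRST(D) \ {ε} = { 'n', 'x' }
D is nullable (ε ∈ FIRST(D)), continue to the next symbol.
All symbols are nullable, so ε is in the result.
FIRST(D D) = { 'n', 'x', ε }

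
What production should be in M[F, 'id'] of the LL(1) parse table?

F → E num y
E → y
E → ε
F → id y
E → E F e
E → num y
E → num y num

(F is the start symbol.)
To find M[F, 'id'], we find productions for F where 'id' is in the predict set (PREDICT(N → α) = (FIRST(α) \ {ε}) ∪ (FOLLOW(N) if α ⇒* ε)).

Relevant sets:
  FIRST(E) = { 'id', 'num', 'y', ε }

F → E num y: PREDICT = { 'id', 'num', 'y' }
  'id' is in predict set, so this production goes in M[F, 'id']
F → id y: PREDICT = { 'id' }
  'id' is in predict set, so this production goes in M[F, 'id']

M[F, 'id'] = F → E num y, F → id y  (a multiply-defined cell — the grammar is not LL(1))

Answer: F → E num y, F → id y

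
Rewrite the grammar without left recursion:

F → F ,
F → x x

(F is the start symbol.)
F → x x F'
F' → , F'
F' → ε

F is directly left-recursive. The standard transformation for
  A → A α₁ | ... | A α_m | β₁ | ... | β_n
is
  A  → β₁ A' | ... | β_n A'
  A' → α₁ A' | ... | α_m A' | ε

F → x x becomes F → x x F'
F → F , becomes F' → , F'
Add F' → ε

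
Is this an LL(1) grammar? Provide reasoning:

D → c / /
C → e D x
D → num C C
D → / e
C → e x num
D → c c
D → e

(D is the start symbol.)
For D:
  PREDICT(D → c '/' '/') = { 'c' }
  PREDICT(D → num C C) = { 'num' }
  PREDICT(D → '/' e) = { '/' }
  PREDICT(D → c c) = { 'c' }
  PREDICT(D → e) = { 'e' }
For C:
  PREDICT(C → e D x) = { 'e' }
  PREDICT(C → e x num) = { 'e' }

Conflict found: Predict set conflict for D: { 'c' }
The grammar is NOT LL(1).

Answer: No. Predict set conflict for D: { 'c' }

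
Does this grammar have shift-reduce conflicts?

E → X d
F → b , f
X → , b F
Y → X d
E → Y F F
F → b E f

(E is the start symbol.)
No shift-reduce conflicts

A shift-reduce conflict occurs when an LR(0) state has both:
  - a complete (reduce) item [A → α .] (dot at the end), and
  - a shift item [B → β . c γ] (dot before a terminal).

Augment with E' → E and build the canonical LR(0) collection (I0 = CLOSURE({[E' → . E]}), then GOTO on every symbol after a dot until no new states appear). It has 15 states:
  I0: { [E → . X d], [E → . Y F F], [E' → . E], [X → . , b F], [Y → . X d] }  — shift
  I1: { [X → , . b F] }  — shift
  I2: { [E' → E .] }  — accept
  I3: { [E → X . d], [Y → X . d] }  — shift
  I4: { [E → Y . F F], [F → . b , f], [F → . b E f] }  — shift
  I5: { [E → Y F . F], [F → . b , f], [F → . b E f] }  — shift
  I6: { [E → . X d], [E → . Y F F], [F → b . , f], [F → b . E f], [X → . , b F], [Y → . X d] }  — shift
  I7: { [F → b , . f], [X → , . b F] }  — shift
  I8: { [F → b E . f] }  — shift
  I9: { [F → b E f .] }  — reduce
  I10: { [F → . b , f], [F → . b E f], [X → , b . F] }  — shift
  I11: { [F → b , f .] }  — reduce
  I12: { [X → , b F .] }  — reduce
  I13: { [E → Y F F .] }  — reduce
  I14: { [E → X d .], [Y → X d .] }  — 2 reduces

No state contains both a complete item and a shift item.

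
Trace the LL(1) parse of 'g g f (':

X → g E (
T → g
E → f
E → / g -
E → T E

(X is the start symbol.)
Stack is shown with the top on the left.

Stack    Input      Action
--------------------------
X $      g g f ( $  output X → g E (
g E ( $  g g f ( $  match 'g'
E ( $    g f ( $    output E → T E
T E ( $  g f ( $    output T → g
g E ( $  g f ( $    match 'g'
E ( $    f ( $      output E → f
f ( $    f ( $      match 'f'
( $      ( $        match '('
$        $          accept

The string is accepted.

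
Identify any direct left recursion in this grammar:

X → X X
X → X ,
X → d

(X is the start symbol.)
Yes, X is left-recursive

Direct left recursion occurs when N → N α for some non-terminal N (the right-hand side begins with the left-hand side itself).

X → X X: LEFT RECURSIVE (starts with X)
X → X ,: LEFT RECURSIVE (starts with X)
X → d: starts with d

The grammar has direct left recursion on: X.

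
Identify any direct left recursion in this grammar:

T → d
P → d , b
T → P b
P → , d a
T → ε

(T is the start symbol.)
T → d: starts with d
P → d , b: starts with d
T → P b: starts with P
P → , d a: starts with ','
T → ε: starts with ε

No direct left recursion found.

Answer: No direct left recursion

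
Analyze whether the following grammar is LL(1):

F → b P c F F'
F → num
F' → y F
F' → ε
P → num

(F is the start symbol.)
No. Predict set conflict for F': { 'y' }

A grammar is LL(1) if for each non-terminal N with multiple productions, the predict sets of those productions are pairwise disjoint, where PREDICT(N → α) = (FIRST(α) \ {ε}) ∪ (FOLLOW(N) if α ⇒* ε).

Relevant sets:
  FOLLOW(F') = { $, 'y' }

For F:
  PREDICT(F → b P c F F') = { 'b' }
  PREDICT(F → num) = { 'num' }
For F':
  PREDICT(F' → y F) = { 'y' }
  PREDICT(F' → ε) = { $, 'y' }
P has a single production, so nothing to check there.

Conflict found: Predict set conflict for F': { 'y' }
The grammar is NOT LL(1).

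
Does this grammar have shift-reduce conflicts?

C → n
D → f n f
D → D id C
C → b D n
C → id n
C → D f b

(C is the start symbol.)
A shift-reduce conflict occurs when an LR(0) state has both:
  - a complete (reduce) item [A → α .] (dot at the end), and
  - a shift item [B → β . c γ] (dot before a terminal).

Augment with C' → C and build the canonical LR(0) collection (I0 = CLOSURE({[C' → . C]}), then GOTO on every symbol after a dot until no new states appear). It has 16 states:
  I0: { [C → . D f b], [C → . b D n], [C → . id n], [C → . n], [C' → . C], [D → . D id C], [D → . f n f] }  — shift
  I1: { [C' → C .] }  — accept
  I2: { [C → D . f b], [D → D . id C] }  — shift
  I3: { [C → b . D n], [D → . D id C], [D → . f n f] }  — shift
  I4: { [D → f . n f] }  — shift
  I5: { [C → id . n] }  — shift
  I6: { [C → n .] }  — reduce
  I7: { [C → id n .] }  — reduce
  I8: { [D → f n . f] }  — shift
  I9: { [D → f n f .] }  — reduce
  I10: { [C → b D . n], [D → D . id C] }  — shift
  I11: { [C → . D f b], [C → . b D n], [C → . id n], [C → . n], [D → . D id C], [D → . f n f], [D → D id . C] }  — shift
  I12: { [C → b D n .] }  — reduce
  I13: { [D → D id C .] }  — reduce
  I14: { [C → D f . b] }  — shift
  I15: { [C → D f b .] }  — reduce

No state contains both a complete item and a shift item.

Answer: No shift-reduce conflicts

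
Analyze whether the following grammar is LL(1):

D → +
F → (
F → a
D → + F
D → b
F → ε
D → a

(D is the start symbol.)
No. Predict set conflict for D: { '+' }

A grammar is LL(1) if for each non-terminal N with multiple productions, the predict sets of those productions are pairwise disjoint, where PREDICT(N → α) = (FIRST(α) \ {ε}) ∪ (FOLLOW(N) if α ⇒* ε).

Relevant sets:
  FOLLOW(F) = { $ }

For D:
  PREDICT(D → '+') = { '+' }
  PREDICT(D → '+' F) = { '+' }
  PREDICT(D → b) = { 'b' }
  PREDICT(D → a) = { 'a' }
For F:
  PREDICT(F → '(') = { '(' }
  PREDICT(F → a) = { 'a' }
  PREDICT(F → ε) = { $ }

Conflict found: Predict set conflict for D: { '+' }
The grammar is NOT LL(1).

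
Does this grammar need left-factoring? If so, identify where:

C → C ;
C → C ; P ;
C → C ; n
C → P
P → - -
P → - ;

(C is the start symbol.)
Left-factoring is needed when two productions for the same non-terminal
share a common prefix on the right-hand side.

Productions for C:
  C → C ;
  C → C ; P ;
  C → C ; n
  C → P
Productions for P:
  P → - -
  P → - ;

Found common prefix 'C ;' in productions for C
Found common prefix '-' in productions for P

Answer: Yes, C has productions with common prefix 'C ;'; P has productions with common prefix '-'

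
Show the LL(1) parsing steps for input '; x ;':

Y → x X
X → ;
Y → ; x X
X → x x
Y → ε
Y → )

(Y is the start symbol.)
LL(1) parsing maintains a stack (initially the start symbol over $) and the input. At each step: if the stack top is a terminal, match it against the current input token; if it is a non-terminal N, replace it with the RHS of M[N, lookahead] (the unique production whose predict set contains the lookahead).

Stack is shown with the top on the left.

Stack    Input    Action
------------------------
Y $      ; x ; $  output Y → ; x X
; x X $  ; x ; $  match ';'
x X $    x ; $    match 'x'
X $      ; $      output X → ;
; $      ; $      match ';'
$        $        accept

The string is accepted.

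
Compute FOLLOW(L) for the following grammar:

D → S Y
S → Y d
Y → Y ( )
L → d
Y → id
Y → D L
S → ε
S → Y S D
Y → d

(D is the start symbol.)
{ $, '(', 'd', 'id' }

To compute FOLLOW(L), find every occurrence of L on a right-hand side N → α L β: add FIRST(β) \ {ε}, and if β is empty or nullable also add FOLLOW(N). Iterate to a fixed point.

In Y → D L: L is at the end, add FOLLOW(Y)

The FOLLOW sets referred to above (computed the same way, to a fixed point):
  FOLLOW(Y) = { $, '(', 'd', 'id' }

Taking the union: FOLLOW(L) = { $, '(', 'd', 'id' }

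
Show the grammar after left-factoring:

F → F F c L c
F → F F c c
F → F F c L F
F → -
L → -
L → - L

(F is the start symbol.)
F → F F c F'
F' → L F''
F'' → c
F'' → F
F' → c
F → -
L → - L'
L' → ε
L' → L

Left-factoring transforms A → αβ₁ | αβ₂ into A → αA' and A' → β₁ | β₂
(α is the longest common prefix among the alternatives). Repeat until
no nonterminal has two alternatives with a common prefix.

Round 1: F has alternatives sharing prefix 'F F c'. Introduce F': F → F F c F'
  Add: F' → L c
  Add: F' → c
  Add: F' → L F

Round 2: F' has alternatives sharing prefix 'L'. Introduce F'': F' → L F''
  Add: F'' → c
  Add: F'' → F

Round 3: L has alternatives sharing prefix '-'. Introduce L': L → - L'
  Add: L' → ε
  Add: L' → L

No remaining common prefixes — done.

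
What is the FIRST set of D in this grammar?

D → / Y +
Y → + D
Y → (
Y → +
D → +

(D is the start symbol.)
{ '+', '/' }

To compute FIRST(D), examine every production with D on the left-hand side, reading each right-hand side left to right until a non-nullable symbol is reached.

From D → / Y +:
  - '/' is a terminal: add '/' and stop
From D → +:
  - '+' is a terminal: add '+' and stop

Collecting: FIRST(D) = { '+', '/' }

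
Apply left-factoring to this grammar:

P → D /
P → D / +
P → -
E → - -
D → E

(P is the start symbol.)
Left-factoring transforms A → αβ₁ | αβ₂ into A → αA' and A' → β₁ | β₂
(α is the longest common prefix among the alternatives). Repeat until
no nonterminal has two alternatives with a common prefix.

Round 1: P has alternatives sharing prefix 'D /'. Introduce P': P → D / P'
  Add: P' → ε
  Add: P' → +

No remaining common prefixes — done.

Resulting grammar:
P → D / P'
P' → ε
P' → +
P → -
E → - -
D → E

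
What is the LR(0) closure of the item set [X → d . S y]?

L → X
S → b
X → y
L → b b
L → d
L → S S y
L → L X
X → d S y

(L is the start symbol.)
{ [S → . b], [X → d . S y] }

Start with: [X → d . S y]
  [X → d . S y] has the dot before S: add [S → . b]
No further items can be added.

CLOSURE = { [S → . b], [X → d . S y] }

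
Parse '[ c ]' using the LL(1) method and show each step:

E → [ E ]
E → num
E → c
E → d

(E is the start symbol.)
LL(1) parsing maintains a stack (initially the start symbol over $) and the input. At each step: if the stack top is a terminal, match it against the current input token; if it is a non-terminal N, replace it with the RHS of M[N, lookahead] (the unique production whose predict set contains the lookahead).

Stack is shown with the top on the left.

Stack    Input    Action
------------------------
E $      [ c ] $  output E → [ E ]
[ E ] $  [ c ] $  match '['
E ] $    c ] $    output E → c
c ] $    c ] $    match 'c'
] $      ] $      match ']'
$        $        accept

The string is accepted.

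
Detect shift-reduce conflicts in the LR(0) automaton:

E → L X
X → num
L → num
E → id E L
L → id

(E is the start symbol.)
Yes — I3: [L → id .] vs [E → . id E L]

A shift-reduce conflict occurs when an LR(0) state has both:
  - a complete (reduce) item [A → α .] (dot at the end), and
  - a shift item [B → β . c γ] (dot before a terminal).

Augment with E' → E and build the canonical LR(0) collection (I0 = CLOSURE({[E' → . E]}), then GOTO on every symbol after a dot until no new states appear). It has 10 states:
  I0: { [E → . L X], [E → . id E L], [E' → . E], [L → . id], [L → . num] }  — shift
  I1: { [E' → E .] }  — accept
  I2: { [E → L . X], [X → . num] }  — shift
  I3: { [E → . L X], [E → . id E L], [E → id . E L], [L → . id], [L → . num], [L → id .] }  — shift, reduce
  I4: { [L → num .] }  — reduce
  I5: { [E → id E . L], [L → . id], [L → . num] }  — shift
  I6: { [E → id E L .] }  — reduce
  I7: { [L → id .] }  — reduce
  I8: { [E → L X .] }  — reduce
  I9: { [X → num .] }  — reduce

I3 contains reduce item [L → id .] and shift items [E → . id E L], [L → . id], [L → . num] — shift-reduce conflict.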